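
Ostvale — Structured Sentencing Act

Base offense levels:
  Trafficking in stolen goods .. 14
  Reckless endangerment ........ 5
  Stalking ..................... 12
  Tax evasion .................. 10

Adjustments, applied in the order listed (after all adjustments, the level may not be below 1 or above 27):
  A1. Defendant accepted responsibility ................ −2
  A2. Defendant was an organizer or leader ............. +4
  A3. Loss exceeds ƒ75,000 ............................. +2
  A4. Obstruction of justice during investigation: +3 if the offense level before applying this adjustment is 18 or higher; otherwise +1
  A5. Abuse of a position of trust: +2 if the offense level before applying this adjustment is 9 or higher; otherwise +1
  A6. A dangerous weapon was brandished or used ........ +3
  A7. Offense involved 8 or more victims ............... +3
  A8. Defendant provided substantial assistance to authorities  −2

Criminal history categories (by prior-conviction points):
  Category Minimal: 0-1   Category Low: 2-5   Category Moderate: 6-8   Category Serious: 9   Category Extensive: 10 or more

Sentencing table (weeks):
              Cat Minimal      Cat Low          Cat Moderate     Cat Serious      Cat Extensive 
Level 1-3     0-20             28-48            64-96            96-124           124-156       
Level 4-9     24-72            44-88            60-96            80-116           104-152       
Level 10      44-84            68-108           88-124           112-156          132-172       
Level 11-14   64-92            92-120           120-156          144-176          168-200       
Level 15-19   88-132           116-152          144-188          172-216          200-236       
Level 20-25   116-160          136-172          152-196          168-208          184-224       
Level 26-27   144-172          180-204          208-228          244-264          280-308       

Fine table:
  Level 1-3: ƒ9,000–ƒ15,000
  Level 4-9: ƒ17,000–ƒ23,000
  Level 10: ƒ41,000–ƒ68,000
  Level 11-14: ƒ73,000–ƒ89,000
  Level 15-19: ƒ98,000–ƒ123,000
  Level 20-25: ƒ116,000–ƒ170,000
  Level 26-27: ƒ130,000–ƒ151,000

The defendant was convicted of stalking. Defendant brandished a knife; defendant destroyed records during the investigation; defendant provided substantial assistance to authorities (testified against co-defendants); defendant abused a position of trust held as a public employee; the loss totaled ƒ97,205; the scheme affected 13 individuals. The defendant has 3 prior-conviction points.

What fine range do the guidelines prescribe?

Base offense level for stalking: 12.
A1 does not apply.
A2 does not apply.
A3 applies: 12 + 2 = 14.
A4 applies (level before this adjustment is 14 < 18, so +1): 14 + 1 = 15.
A5 applies (level before this adjustment is 15 ≥ 9, so +2): 15 + 2 = 17.
A6 applies: 17 + 3 = 20.
A7 applies: 20 + 3 = 23.
A8 applies: 23 − 2 = 21.
Final offense level: 21.
Level 21 falls in the 20-25 band.
Fine table: Level 20-25 → ƒ116,000–ƒ170,000.

ƒ116,000–ƒ170,000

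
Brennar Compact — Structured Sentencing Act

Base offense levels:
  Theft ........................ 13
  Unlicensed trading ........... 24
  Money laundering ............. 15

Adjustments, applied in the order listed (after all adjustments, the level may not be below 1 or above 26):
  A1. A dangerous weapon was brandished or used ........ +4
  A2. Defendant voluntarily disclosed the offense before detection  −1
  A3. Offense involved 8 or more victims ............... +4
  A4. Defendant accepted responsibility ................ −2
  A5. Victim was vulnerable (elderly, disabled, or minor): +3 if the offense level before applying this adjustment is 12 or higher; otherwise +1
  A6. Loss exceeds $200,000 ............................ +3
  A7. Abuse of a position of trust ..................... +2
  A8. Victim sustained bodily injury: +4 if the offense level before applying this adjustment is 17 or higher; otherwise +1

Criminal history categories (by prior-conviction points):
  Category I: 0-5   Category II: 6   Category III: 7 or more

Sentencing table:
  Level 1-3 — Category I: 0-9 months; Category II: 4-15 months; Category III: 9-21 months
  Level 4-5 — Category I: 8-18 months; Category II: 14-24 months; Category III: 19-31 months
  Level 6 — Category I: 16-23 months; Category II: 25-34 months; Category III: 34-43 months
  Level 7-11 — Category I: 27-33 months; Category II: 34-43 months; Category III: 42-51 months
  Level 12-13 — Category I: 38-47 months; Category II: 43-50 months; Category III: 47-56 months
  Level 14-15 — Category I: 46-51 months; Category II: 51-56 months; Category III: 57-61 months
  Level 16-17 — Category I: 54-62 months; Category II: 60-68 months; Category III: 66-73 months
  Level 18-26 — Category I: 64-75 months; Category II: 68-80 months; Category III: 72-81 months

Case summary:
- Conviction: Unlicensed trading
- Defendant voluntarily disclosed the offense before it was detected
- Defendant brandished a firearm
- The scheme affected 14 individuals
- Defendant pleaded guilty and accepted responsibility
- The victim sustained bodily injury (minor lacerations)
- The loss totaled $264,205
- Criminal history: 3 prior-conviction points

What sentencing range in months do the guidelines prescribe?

64-75 months

Base offense level for unlicensed trading: 24.
A1 applies: 24 + 4 = 28.
A2 applies: 28 − 1 = 27.
A3 applies: 27 + 4 = 31.
A4 applies: 31 − 2 = 29.
A5 does not apply.
A6 applies: 29 + 3 = 32.
A8 applies (level before this adjustment is 32 ≥ 17, so +4): 32 + 4 = 36.
Level 36 exceeds the maximum of 26; capped at 26.
Final offense level: 26.
Criminal history: 3 prior points → Category I (0-5).
Level 26 falls in the 18-26 band.
Grid: Level 18-26 × Category I = 64-75 months.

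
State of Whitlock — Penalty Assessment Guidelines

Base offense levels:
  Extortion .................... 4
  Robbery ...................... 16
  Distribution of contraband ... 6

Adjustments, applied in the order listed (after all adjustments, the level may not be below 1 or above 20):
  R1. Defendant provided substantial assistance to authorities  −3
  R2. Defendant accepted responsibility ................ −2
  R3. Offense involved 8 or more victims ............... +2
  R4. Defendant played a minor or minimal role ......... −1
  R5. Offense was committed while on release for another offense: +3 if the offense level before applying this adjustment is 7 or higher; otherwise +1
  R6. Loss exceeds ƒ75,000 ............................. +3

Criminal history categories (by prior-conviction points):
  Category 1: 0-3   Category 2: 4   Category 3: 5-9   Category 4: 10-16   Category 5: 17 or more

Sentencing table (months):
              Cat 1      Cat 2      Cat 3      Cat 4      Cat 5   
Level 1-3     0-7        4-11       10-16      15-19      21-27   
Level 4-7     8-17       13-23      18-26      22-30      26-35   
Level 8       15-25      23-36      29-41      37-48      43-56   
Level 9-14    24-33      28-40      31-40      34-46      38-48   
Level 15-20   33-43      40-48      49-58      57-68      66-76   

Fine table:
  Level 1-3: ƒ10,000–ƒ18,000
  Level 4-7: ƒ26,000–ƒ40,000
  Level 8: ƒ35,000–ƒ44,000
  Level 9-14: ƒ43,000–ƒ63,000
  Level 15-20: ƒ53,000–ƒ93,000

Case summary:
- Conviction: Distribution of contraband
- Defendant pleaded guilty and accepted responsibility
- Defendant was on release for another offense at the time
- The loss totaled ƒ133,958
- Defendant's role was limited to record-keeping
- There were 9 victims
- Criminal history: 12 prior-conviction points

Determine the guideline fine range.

Base offense level for distribution of contraband: 6.
R1 does not apply.
R2 applies: 6 − 2 = 4.
R3 applies: 4 + 2 = 6.
R4 applies: 6 − 1 = 5.
R5 applies (level before this adjustment is 5 < 7, so +1): 5 + 1 = 6.
R6 applies: 6 + 3 = 9.
Final offense level: 9.
Level 9 falls in the 9-14 band.
Fine table: Level 9-14 → ƒ43,000–ƒ63,000.

ƒ43,000–ƒ63,000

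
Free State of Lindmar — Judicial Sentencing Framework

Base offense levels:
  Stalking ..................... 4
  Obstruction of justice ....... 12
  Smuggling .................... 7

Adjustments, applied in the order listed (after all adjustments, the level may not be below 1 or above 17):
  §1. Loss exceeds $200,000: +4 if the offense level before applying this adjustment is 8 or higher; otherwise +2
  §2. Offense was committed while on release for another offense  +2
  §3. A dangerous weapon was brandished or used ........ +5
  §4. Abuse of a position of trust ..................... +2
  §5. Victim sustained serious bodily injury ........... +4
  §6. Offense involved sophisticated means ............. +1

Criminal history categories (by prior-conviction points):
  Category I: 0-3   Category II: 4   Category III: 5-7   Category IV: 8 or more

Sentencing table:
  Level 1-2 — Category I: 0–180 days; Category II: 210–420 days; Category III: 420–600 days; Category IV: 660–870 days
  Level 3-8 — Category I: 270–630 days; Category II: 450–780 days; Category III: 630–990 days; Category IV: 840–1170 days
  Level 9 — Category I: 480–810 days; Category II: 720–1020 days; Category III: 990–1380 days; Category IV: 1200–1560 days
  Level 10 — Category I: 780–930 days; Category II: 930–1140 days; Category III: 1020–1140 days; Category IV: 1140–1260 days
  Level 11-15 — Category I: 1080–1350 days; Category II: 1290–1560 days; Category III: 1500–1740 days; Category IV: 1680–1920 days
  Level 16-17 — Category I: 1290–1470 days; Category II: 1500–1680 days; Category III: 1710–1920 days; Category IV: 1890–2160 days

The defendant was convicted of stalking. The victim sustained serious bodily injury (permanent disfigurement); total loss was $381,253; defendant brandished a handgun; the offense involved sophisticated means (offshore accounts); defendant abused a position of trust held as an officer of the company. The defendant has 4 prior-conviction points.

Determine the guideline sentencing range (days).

1500-1680 days

Base offense level for stalking: 4.
§1 applies (level before this adjustment is 4 < 8, so +2): 4 + 2 = 6.
§2 does not apply.
§3 applies: 6 + 5 = 11.
§4 applies: 11 + 2 = 13.
§5 applies: 13 + 4 = 17.
§6 applies: 17 + 1 = 18.
Level 18 exceeds the maximum of 17; capped at 17.
Final offense level: 17.
Criminal history: 4 prior points → Category II (4).
Level 17 falls in the 16-17 band.
Grid: Level 16-17 × Category II = 1500-1680 days.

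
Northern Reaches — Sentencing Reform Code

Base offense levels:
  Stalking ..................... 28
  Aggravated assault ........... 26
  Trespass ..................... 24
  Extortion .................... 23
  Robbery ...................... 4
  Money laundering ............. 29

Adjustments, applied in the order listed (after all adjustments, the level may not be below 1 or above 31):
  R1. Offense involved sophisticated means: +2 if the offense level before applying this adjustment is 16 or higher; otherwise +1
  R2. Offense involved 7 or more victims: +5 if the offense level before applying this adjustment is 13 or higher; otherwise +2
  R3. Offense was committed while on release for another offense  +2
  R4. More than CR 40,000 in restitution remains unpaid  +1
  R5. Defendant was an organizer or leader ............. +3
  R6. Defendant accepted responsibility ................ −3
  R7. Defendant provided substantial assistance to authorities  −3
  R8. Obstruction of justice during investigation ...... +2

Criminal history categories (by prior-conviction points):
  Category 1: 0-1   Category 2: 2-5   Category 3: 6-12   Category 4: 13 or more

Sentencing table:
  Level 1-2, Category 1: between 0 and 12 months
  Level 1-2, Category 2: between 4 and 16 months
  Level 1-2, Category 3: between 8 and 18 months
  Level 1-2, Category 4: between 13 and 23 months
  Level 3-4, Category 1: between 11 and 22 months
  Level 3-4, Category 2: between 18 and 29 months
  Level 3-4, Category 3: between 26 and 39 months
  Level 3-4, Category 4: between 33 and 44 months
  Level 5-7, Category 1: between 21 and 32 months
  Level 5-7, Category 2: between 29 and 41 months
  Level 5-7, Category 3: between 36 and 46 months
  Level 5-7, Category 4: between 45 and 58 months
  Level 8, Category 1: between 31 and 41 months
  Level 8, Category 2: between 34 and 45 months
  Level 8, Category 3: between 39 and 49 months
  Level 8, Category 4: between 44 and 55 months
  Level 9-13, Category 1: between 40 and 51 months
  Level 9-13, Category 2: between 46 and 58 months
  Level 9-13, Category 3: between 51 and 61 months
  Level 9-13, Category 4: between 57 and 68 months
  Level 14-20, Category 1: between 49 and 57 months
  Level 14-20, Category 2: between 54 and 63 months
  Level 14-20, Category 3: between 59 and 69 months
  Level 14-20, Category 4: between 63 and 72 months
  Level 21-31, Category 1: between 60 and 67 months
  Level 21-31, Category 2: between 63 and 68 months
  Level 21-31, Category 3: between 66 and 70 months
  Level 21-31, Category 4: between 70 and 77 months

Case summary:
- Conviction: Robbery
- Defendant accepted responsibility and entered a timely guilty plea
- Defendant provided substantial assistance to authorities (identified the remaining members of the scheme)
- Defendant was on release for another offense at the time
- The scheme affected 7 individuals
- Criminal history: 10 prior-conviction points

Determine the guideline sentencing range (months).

Base offense level for robbery: 4.
R2 applies (level before this adjustment is 4 < 13, so +2): 4 + 2 = 6.
R3 applies: 6 + 2 = 8.
R5 does not apply.
R6 applies: 8 − 3 = 5.
R7 applies: 5 − 3 = 2.
Final offense level: 2.
Criminal history: 10 prior points → Category 3 (6-12).
Level 2 falls in the 1-2 band.
Grid: Level 1-2 × Category 3 = 8-18 months.

8-18 months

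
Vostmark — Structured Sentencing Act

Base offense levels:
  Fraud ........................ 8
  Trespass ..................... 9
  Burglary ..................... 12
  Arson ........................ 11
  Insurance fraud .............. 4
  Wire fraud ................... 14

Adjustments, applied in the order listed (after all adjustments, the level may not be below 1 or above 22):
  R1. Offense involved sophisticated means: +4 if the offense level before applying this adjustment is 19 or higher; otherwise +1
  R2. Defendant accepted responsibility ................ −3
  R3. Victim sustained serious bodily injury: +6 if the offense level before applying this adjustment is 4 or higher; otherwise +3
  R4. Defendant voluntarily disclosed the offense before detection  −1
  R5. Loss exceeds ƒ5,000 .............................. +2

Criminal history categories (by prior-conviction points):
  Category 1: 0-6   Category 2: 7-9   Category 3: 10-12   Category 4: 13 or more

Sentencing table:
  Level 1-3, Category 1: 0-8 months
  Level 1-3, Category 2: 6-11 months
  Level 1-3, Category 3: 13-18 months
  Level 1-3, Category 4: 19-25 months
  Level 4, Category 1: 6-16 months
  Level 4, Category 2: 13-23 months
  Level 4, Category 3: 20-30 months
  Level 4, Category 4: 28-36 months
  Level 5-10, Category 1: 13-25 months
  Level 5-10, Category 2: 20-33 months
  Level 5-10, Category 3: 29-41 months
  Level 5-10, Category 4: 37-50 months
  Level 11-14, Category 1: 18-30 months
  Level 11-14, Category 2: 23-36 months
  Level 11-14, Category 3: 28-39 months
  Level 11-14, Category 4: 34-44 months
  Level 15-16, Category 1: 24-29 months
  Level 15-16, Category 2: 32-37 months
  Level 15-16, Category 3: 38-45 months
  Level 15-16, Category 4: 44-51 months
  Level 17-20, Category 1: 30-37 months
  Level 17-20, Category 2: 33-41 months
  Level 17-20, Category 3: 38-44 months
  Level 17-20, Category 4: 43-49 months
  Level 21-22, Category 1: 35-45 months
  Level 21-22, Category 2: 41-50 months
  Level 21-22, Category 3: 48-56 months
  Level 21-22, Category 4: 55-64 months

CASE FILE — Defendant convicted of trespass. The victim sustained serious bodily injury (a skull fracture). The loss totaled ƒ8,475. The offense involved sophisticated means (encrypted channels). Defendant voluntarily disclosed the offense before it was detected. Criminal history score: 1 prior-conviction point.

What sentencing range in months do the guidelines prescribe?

30-37 months

Base offense level for trespass: 9.
R1 applies (level before this adjustment is 9 < 19, so +1): 9 + 1 = 10.
R3 applies (level before this adjustment is 10 ≥ 4, so +6): 10 + 6 = 16.
R4 applies: 16 − 1 = 15.
R5 applies: 15 + 2 = 17.
Final offense level: 17.
Criminal history: 1 prior point → Category 1 (0-6).
Level 17 falls in the 17-20 band.
Grid: Level 17-20 × Category 1 = 30-37 months.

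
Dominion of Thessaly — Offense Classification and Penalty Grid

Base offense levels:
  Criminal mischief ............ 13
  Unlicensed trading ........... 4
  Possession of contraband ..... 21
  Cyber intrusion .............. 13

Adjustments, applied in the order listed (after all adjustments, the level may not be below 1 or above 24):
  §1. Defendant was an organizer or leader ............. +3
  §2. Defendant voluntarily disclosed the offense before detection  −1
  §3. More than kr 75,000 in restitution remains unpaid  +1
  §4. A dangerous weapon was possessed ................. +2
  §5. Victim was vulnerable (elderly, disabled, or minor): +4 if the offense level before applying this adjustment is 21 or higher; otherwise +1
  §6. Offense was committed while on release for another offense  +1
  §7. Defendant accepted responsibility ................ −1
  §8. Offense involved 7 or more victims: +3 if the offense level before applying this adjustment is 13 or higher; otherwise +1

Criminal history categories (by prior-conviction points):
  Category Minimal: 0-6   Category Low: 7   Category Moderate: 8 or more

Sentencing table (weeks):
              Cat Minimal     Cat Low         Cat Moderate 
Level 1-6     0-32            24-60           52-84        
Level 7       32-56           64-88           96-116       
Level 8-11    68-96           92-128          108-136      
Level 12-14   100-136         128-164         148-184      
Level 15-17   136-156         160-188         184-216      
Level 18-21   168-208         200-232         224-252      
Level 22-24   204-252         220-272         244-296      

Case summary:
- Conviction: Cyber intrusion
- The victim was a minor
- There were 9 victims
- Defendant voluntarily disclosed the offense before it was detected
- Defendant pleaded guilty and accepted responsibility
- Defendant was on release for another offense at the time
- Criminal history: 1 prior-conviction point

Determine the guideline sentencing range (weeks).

Base offense level for cyber intrusion: 13.
§1 does not apply.
§2 applies: 13 − 1 = 12.
§4 does not apply.
§5 applies (level before this adjustment is 12 < 21, so +1): 12 + 1 = 13.
§6 applies: 13 + 1 = 14.
§7 applies: 14 − 1 = 13.
§8 applies (level before this adjustment is 13 ≥ 13, so +3): 13 + 3 = 16.
Final offense level: 16.
Criminal history: 1 prior point → Category Minimal (0-6).
Level 16 falls in the 15-17 band.
Grid: Level 15-17 × Category Minimal = 136-156 weeks.

136-156 weeks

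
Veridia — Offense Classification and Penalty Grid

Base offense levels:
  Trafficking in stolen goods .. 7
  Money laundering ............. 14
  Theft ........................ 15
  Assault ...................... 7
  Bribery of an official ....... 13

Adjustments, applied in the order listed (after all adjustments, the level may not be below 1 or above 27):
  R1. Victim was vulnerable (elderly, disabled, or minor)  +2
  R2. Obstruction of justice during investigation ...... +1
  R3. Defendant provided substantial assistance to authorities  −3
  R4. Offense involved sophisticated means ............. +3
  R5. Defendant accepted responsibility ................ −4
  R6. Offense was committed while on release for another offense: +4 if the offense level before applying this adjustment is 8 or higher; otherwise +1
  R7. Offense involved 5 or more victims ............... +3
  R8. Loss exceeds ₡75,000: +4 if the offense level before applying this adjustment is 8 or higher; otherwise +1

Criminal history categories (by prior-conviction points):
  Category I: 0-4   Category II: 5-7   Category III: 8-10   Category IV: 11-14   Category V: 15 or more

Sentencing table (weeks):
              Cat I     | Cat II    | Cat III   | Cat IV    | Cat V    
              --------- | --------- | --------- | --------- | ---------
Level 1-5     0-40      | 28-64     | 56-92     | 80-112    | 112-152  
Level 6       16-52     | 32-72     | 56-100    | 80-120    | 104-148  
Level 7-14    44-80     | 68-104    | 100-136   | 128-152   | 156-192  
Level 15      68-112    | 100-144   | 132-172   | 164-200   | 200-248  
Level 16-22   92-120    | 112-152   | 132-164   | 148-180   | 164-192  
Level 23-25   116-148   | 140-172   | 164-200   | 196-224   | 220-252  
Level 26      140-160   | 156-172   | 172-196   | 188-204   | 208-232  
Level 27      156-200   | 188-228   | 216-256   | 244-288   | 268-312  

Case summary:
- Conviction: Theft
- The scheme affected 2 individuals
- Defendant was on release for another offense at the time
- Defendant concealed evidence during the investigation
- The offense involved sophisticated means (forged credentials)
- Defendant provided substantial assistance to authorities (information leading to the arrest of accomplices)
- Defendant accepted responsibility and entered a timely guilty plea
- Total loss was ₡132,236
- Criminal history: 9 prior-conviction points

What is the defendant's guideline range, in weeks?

132-164 weeks

Base offense level for theft: 15.
R2 applies: 15 + 1 = 16.
R3 applies: 16 − 3 = 13.
R4 applies: 13 + 3 = 16.
R5 applies: 16 − 4 = 12.
R6 applies (level before this adjustment is 12 ≥ 8, so +4): 12 + 4 = 16.
R8 applies (level before this adjustment is 16 ≥ 8, so +4): 16 + 4 = 20.
Final offense level: 20.
Criminal history: 9 prior points → Category III (8-10).
Level 20 falls in the 16-22 band.
Grid: Level 16-22 × Category III = 132-164 weeks.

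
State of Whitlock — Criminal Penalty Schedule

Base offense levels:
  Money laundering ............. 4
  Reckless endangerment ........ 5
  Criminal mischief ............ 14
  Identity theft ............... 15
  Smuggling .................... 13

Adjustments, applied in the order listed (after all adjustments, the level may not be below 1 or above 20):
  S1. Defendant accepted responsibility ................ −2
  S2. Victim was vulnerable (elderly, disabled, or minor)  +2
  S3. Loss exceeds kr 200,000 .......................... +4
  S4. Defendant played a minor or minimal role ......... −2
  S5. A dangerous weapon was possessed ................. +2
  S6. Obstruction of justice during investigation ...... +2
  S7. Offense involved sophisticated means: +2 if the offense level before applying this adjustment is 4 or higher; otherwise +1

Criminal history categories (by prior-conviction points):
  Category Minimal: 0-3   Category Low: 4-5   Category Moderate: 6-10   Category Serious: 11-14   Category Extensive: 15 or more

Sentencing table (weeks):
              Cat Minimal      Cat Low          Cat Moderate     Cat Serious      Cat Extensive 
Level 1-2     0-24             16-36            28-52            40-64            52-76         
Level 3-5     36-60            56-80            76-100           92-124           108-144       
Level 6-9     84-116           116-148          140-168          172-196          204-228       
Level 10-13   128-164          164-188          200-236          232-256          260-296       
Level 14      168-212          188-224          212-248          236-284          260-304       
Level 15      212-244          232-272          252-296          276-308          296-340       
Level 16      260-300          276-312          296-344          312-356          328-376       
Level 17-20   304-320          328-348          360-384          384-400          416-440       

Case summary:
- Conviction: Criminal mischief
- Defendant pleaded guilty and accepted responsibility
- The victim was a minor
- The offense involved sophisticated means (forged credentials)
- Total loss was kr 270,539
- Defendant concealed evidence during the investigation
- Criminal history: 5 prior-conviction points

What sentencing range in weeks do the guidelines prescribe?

328-348 weeks

Base offense level for criminal mischief: 14.
S1 applies: 14 − 2 = 12.
S2 applies: 12 + 2 = 14.
S3 applies: 14 + 4 = 18.
S4 does not apply.
S5 does not apply.
S6 applies: 18 + 2 = 20.
S7 applies (level before this adjustment is 20 ≥ 4, so +2): 20 + 2 = 22.
Level 22 exceeds the maximum of 20; capped at 20.
Final offense level: 20.
Criminal history: 5 prior points → Category Low (4-5).
Level 20 falls in the 17-20 band.
Grid: Level 17-20 × Category Low = 328-348 weeks.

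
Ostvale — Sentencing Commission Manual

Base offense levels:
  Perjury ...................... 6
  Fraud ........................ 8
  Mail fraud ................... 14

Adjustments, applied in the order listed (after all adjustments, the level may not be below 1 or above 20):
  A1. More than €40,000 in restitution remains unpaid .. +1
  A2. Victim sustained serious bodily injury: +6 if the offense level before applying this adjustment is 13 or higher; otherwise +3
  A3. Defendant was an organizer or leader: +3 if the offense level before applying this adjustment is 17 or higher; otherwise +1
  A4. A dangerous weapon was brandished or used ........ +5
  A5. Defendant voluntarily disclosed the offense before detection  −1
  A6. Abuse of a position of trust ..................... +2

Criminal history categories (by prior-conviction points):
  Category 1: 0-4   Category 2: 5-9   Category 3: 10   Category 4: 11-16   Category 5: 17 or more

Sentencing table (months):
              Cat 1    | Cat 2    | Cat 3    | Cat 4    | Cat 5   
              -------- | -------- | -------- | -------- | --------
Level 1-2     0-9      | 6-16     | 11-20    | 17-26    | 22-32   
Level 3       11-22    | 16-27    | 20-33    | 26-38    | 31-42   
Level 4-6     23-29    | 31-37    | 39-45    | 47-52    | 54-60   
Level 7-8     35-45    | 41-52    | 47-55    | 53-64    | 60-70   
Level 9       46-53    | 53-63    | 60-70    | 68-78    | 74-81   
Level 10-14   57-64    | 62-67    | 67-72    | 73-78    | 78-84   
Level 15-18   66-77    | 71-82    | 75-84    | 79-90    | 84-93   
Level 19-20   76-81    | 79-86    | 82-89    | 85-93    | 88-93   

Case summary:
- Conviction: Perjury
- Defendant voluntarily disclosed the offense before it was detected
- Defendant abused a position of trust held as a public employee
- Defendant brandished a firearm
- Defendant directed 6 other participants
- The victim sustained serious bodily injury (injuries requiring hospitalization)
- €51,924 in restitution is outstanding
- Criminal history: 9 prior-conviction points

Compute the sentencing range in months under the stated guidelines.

Base offense level for perjury: 6.
A1 applies: 6 + 1 = 7.
A2 applies (level before this adjustment is 7 < 13, so +3): 7 + 3 = 10.
A3 applies (level before this adjustment is 10 < 17, so +1): 10 + 1 = 11.
A4 applies: 11 + 5 = 16.
A5 applies: 16 − 1 = 15.
A6 applies: 15 + 2 = 17.
Final offense level: 17.
Criminal history: 9 prior points → Category 2 (5-9).
Level 17 falls in the 15-18 band.
Grid: Level 15-18 × Category 2 = 71-82 months.

71-82 months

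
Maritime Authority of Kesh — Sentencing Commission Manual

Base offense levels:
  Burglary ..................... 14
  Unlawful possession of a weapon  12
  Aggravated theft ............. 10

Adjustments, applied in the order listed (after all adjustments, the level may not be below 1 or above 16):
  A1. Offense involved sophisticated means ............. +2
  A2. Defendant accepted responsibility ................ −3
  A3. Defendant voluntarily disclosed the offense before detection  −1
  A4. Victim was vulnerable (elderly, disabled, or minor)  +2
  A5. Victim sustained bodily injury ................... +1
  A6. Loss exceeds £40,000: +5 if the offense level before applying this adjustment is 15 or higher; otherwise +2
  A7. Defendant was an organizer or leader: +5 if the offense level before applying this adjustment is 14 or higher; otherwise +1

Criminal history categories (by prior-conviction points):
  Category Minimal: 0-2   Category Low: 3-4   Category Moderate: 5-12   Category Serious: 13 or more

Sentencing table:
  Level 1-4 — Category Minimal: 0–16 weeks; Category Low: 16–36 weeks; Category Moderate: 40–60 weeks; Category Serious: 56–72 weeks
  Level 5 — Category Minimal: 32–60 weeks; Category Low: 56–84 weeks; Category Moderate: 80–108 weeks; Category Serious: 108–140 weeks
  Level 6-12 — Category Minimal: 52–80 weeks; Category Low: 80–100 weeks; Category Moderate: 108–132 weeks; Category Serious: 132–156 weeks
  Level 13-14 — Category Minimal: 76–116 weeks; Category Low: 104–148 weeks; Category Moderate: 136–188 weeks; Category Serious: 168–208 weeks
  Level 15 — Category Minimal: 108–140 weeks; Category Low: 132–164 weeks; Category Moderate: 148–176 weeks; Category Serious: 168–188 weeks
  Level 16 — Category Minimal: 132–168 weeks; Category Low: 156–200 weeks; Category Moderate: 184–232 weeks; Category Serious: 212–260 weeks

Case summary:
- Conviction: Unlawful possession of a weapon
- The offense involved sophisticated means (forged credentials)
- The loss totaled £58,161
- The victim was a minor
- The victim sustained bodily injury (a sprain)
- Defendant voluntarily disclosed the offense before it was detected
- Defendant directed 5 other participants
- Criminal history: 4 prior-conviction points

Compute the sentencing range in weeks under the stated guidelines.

156-200 weeks

Base offense level for unlawful possession of a weapon: 12.
A1 applies: 12 + 2 = 14.
A2 does not apply.
A3 applies: 14 − 1 = 13.
A4 applies: 13 + 2 = 15.
A5 applies: 15 + 1 = 16.
A6 applies (level before this adjustment is 16 ≥ 15, so +5): 16 + 5 = 21.
A7 applies (level before this adjustment is 21 ≥ 14, so +5): 21 + 5 = 26.
Level 26 exceeds the maximum of 16; capped at 16.
Final offense level: 16.
Criminal history: 4 prior points → Category Low (3-4).
Level 16 falls in the 16 band.
Grid: Level 16 × Category Low = 156-200 weeks.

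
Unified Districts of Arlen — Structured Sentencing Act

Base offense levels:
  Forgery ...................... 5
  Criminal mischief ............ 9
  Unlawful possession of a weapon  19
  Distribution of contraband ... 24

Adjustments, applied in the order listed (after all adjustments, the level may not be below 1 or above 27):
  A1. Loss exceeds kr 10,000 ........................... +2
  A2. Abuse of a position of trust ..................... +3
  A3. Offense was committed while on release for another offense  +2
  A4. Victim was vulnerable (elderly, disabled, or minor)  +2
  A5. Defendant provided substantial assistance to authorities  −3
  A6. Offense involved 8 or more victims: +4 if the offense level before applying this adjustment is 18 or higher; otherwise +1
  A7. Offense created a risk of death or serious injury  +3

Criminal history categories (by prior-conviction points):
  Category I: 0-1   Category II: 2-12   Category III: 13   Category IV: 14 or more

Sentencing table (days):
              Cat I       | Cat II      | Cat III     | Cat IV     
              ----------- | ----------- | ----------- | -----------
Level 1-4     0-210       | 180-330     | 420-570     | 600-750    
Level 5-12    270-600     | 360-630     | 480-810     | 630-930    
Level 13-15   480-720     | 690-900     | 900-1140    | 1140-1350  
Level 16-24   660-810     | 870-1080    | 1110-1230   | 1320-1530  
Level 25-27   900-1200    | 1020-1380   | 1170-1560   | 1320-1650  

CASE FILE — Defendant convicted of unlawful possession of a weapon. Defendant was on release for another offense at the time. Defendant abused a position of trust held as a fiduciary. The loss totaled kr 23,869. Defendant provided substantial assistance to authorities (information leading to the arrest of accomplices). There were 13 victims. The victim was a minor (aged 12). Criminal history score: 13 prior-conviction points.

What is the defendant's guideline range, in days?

1170-1560 days

Base offense level for unlawful possession of a weapon: 19.
A1 applies: 19 + 2 = 21.
A2 applies: 21 + 3 = 24.
A3 applies: 24 + 2 = 26.
A4 applies: 26 + 2 = 28.
A5 applies: 28 − 3 = 25.
A6 applies (level before this adjustment is 25 ≥ 18, so +4): 25 + 4 = 29.
Level 29 exceeds the maximum of 27; capped at 27.
Final offense level: 27.
Criminal history: 13 prior points → Category III (13).
Level 27 falls in the 25-27 band.
Grid: Level 25-27 × Category III = 1170-1560 days.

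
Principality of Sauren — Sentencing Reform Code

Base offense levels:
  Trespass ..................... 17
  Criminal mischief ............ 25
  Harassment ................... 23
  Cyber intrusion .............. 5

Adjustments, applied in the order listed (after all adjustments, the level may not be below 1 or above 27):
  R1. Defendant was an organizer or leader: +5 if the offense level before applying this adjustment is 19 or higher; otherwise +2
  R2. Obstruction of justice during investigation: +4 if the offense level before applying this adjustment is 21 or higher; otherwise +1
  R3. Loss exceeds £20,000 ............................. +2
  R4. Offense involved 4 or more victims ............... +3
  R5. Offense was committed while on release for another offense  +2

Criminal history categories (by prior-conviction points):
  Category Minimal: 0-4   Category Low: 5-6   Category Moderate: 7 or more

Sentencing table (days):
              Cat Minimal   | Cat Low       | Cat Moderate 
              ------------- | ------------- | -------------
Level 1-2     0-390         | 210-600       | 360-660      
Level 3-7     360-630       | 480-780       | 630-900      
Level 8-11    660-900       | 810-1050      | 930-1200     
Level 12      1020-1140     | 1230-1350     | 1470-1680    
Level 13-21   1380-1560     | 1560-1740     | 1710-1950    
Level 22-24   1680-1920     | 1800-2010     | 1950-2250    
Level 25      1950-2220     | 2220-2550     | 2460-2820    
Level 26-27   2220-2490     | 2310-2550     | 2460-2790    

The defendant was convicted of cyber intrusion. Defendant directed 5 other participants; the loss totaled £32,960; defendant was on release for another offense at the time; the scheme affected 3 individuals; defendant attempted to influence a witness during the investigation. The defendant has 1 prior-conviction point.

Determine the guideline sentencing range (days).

1020-1140 days

Base offense level for cyber intrusion: 5.
R1 applies (level before this adjustment is 5 < 19, so +2): 5 + 2 = 7.
R2 applies (level before this adjustment is 7 < 21, so +1): 7 + 1 = 8.
R3 applies: 8 + 2 = 10.
R4 does not apply.
R5 applies: 10 + 2 = 12.
Final offense level: 12.
Criminal history: 1 prior point → Category Minimal (0-4).
Level 12 falls in the 12 band.
Grid: Level 12 × Category Minimal = 1020-1140 days.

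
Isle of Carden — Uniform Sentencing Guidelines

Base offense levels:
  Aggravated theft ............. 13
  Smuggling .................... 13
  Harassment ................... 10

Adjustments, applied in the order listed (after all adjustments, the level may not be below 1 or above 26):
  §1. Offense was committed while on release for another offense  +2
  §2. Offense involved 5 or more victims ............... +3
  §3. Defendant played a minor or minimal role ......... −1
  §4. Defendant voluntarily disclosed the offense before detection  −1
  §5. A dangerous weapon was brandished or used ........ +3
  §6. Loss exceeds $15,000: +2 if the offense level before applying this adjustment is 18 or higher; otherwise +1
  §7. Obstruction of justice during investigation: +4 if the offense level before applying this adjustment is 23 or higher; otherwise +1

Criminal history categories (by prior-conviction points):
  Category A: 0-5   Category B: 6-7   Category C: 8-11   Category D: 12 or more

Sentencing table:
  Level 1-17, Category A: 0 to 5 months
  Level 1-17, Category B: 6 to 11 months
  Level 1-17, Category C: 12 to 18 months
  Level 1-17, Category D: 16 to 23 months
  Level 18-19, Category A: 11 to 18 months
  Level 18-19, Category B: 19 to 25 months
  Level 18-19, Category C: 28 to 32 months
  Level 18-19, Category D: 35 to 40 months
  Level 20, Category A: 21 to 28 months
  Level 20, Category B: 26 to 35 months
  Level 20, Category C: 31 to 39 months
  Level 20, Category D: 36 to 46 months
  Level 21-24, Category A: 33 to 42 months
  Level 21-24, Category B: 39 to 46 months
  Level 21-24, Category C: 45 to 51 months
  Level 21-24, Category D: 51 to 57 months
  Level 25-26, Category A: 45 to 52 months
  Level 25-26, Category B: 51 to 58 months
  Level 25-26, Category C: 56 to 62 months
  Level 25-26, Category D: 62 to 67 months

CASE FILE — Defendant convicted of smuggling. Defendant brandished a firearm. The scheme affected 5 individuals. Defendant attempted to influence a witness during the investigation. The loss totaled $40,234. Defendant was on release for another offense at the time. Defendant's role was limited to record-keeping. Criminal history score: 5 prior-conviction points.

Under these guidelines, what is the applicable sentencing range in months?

Base offense level for smuggling: 13.
§1 applies: 13 + 2 = 15.
§2 applies: 15 + 3 = 18.
§3 applies: 18 − 1 = 17.
§5 applies: 17 + 3 = 20.
§6 applies (level before this adjustment is 20 ≥ 18, so +2): 20 + 2 = 22.
§7 applies (level before this adjustment is 22 < 23, so +1): 22 + 1 = 23.
Final offense level: 23.
Criminal history: 5 prior points → Category A (0-5).
Level 23 falls in the 21-24 band.
Grid: Level 21-24 × Category A = 33-42 months.

33-42 months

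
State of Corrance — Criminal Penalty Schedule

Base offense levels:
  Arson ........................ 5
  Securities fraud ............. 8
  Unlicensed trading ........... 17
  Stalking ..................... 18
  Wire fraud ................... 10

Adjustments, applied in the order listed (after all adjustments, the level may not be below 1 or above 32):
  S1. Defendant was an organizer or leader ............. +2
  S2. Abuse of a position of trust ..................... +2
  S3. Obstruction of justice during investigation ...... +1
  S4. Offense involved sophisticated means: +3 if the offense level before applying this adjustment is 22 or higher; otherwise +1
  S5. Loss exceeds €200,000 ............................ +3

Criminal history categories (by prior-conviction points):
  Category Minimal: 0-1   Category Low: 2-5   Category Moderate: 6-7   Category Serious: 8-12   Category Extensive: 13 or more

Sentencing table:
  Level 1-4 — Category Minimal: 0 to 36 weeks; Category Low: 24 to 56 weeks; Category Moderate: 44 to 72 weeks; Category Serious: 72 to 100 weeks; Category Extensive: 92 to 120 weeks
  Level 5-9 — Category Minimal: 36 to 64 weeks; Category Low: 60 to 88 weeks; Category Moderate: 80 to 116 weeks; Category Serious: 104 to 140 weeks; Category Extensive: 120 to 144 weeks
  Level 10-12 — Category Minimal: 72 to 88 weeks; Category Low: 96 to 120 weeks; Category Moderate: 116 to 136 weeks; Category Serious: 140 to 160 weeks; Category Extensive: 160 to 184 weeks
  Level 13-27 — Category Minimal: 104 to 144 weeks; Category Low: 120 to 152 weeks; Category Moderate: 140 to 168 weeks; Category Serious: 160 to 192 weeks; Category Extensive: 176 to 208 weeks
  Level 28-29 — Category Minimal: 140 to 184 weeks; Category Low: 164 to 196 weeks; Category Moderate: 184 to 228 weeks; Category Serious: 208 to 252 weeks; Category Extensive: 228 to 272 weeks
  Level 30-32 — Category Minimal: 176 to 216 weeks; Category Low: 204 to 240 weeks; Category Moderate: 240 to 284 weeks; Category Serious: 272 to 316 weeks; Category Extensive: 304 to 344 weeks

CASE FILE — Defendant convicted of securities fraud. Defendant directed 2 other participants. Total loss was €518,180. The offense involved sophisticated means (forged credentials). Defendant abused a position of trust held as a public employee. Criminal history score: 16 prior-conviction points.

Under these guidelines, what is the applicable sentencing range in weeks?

176-208 weeks

Base offense level for securities fraud: 8.
S1 applies: 8 + 2 = 10.
S2 applies: 10 + 2 = 12.
S4 applies (level before this adjustment is 12 < 22, so +1): 12 + 1 = 13.
S5 applies: 13 + 3 = 16.
Final offense level: 16.
Criminal history: 16 prior points → Category Extensive (13+).
Level 16 falls in the 13-27 band.
Grid: Level 13-27 × Category Extensive = 176-208 weeks.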